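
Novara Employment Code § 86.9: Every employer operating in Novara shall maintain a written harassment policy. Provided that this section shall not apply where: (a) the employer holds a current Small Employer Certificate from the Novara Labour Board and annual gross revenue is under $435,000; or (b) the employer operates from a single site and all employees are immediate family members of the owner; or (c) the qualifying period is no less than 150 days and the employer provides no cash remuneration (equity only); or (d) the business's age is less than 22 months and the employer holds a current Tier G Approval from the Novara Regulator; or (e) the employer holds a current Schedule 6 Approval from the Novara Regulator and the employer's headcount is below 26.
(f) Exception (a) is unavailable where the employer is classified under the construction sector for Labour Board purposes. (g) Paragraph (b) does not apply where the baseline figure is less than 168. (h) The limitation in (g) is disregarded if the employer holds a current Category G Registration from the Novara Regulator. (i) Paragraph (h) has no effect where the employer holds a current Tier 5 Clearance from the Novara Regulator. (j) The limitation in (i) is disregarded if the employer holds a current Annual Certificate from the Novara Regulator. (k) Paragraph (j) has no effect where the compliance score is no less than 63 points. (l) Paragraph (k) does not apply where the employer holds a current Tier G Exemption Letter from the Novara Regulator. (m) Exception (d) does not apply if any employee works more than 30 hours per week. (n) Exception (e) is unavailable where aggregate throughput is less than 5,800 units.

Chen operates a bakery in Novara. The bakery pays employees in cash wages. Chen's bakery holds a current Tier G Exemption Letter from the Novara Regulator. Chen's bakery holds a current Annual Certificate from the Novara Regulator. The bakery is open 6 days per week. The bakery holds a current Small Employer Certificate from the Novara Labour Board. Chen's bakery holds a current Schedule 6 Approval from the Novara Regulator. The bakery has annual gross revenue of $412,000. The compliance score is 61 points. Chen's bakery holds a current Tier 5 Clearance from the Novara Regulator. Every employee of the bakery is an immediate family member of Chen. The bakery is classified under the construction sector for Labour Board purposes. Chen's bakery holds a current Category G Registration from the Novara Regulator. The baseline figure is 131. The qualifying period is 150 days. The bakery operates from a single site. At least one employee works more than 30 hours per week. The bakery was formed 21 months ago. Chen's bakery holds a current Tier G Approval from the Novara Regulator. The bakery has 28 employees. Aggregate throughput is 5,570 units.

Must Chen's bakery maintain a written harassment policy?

No — exception (b) applies; Chen's bakery is not required to maintain a written harassment policy.

All of (a)'s requirements are met (a current Small Employer Certificate is held; annual gross revenue is $412,000, under the $435,000 limit). But applying paragraph (f): (f) operates against (a): the bakery is classified under the construction sector. So (a) is unavailable.
Exception (b)'s conditions are all satisfied: the employer operates from a single site; every employee is an immediate family member. Considering the limiting provisions: (g) would limit (b) — the baseline figure is 131, less than the 168 limit — but (h) sets (g) aside: (h) operates against (g): a current Category G Registration is held. (i) would limit (h) — a current Tier 5 Clearance is held — but (j) sets (i) aside: (j) operates against (i): a current Annual Certificate is held. (k), which would lift (j), is not triggered — the compliance score is 61 points, short of 63 points. Exception (b) stands.
Exception (c) fails — employees are paid cash wages.
Exception (d)'s conditions are all satisfied: the business's age is 21 months, less than the 22 months limit; a current Tier G Approval is held. But applying paragraph (m): (m) is engaged — at least one employee exceeds 30 hours/week. So (d) is unavailable.
Exception (e) fails — the employer's headcount is 28, not below 26.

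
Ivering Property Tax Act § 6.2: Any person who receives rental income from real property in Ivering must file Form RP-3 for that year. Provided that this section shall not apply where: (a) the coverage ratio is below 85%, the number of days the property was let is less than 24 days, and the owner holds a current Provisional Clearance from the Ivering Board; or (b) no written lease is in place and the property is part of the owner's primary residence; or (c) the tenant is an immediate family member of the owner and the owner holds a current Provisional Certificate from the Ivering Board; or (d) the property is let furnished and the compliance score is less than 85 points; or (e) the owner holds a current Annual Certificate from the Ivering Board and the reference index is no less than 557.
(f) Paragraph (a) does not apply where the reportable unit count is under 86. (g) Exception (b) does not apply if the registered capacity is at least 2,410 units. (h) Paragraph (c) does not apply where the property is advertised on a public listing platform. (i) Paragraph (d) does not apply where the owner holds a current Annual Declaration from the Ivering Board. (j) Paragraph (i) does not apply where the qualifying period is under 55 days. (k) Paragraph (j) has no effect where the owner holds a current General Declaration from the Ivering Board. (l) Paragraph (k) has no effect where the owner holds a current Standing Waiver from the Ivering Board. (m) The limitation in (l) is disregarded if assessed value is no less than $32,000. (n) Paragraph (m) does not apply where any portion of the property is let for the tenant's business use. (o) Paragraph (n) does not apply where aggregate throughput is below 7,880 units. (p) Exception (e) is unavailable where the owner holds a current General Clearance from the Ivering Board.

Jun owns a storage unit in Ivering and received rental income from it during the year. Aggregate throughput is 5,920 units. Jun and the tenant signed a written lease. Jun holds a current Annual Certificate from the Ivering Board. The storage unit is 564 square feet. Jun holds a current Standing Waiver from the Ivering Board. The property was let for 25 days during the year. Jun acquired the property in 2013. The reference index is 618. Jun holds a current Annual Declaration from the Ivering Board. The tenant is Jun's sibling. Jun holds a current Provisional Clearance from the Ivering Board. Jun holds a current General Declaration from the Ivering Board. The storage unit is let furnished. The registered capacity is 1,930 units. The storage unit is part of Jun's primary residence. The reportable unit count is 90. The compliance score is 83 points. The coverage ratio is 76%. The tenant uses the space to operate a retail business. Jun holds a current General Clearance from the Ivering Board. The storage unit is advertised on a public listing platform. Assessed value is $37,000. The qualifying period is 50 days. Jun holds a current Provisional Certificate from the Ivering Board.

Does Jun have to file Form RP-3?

Exception (a) requires that the number of days the property was let is less than 24 days; but the number of days the property was let is 25 days, not less than 24 days, so (a) is unavailable.
Exception (b) fails — a written lease is in place.
Exception (c)'s conditions are all satisfied: the tenant is an immediate family member; a current Provisional Certificate is held. But applying paragraph (h): (h) operates against (c): the property is publicly advertised. Exception (c) does not apply.
Exception (d): the property is let furnished; the compliance score is 83 points, less than the 85 points limit — every condition holds. Turning to paragraphs (i)–(o): (i) is triggered — a current Annual Declaration is held. (j) would limit (i) — the qualifying period is 50 days, under the 55 days limit — but (k) sets (j) aside: (k) is engaged — a current General Declaration is held. (l) is triggered (a current Standing Waiver is held), but is itself disapplied by (m): (m) operates against (l): assessed value is $37,000, meeting the $32,000 threshold. (n) would limit (m) — the space is let for business use — but (o) sets (n) aside: (o) operates against (n): aggregate throughput is 5,920 units, below the 7,880 units limit. Exception (d) does not apply.
Exception (e): a current Annual Certificate is held; the reference index is 618, meeting the 557 threshold — every condition holds. But: (p) operates against (e): a current General Clearance is held. Exception (e) does not apply.
No exception is made out. Jun falls within the general rule.

Yes — Jun must file Form RP-3.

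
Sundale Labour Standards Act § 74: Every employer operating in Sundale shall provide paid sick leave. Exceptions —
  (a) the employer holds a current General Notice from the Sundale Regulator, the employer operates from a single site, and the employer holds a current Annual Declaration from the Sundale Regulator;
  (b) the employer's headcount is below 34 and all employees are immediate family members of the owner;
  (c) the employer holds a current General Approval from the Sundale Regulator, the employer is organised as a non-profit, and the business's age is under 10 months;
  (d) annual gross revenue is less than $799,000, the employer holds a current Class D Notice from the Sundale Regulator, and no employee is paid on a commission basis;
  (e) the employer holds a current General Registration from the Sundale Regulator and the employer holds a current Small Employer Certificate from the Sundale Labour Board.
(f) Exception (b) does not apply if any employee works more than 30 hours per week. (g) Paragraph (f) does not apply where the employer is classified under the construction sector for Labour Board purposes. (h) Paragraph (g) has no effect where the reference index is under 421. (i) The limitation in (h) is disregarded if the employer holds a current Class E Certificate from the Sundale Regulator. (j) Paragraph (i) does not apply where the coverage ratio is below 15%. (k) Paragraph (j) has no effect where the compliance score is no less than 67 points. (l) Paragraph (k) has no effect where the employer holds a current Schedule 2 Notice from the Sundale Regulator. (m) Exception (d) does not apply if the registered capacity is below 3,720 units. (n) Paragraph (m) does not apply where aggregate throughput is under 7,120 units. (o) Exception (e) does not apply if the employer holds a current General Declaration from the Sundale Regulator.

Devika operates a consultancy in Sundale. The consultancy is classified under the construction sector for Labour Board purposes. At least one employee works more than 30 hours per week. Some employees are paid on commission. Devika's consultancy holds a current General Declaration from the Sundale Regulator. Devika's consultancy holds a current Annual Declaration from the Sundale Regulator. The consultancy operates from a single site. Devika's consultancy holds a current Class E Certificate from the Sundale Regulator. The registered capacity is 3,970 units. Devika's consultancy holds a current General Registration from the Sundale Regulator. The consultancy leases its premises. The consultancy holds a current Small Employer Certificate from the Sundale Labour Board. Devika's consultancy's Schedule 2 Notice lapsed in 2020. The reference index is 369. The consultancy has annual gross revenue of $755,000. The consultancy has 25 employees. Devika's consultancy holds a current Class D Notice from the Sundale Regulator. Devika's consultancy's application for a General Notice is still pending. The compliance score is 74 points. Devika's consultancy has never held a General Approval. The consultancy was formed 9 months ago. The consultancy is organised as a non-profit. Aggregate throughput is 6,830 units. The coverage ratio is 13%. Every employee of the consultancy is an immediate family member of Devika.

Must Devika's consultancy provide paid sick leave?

No — exception (b) applies; Devika's consultancy is not required to provide paid sick leave.

Exception (a) requires that the employer holds a current General Notice from the Sundale Regulator; but the General Notice is not current, so (a) is unavailable.
Exception (b)'s conditions are all satisfied: the employer's headcount is 25, below the 34 limit; every employee is an immediate family member. Applying paragraphs (f)–(l): (f) would limit (b) — at least one employee exceeds 30 hours/week — but (g) sets (f) aside: (g) is triggered — the consultancy is classified under the construction sector. (h) would limit (g) — the reference index is 369, under the 421 limit — but (i) sets (h) aside: (i) operates against (h): a current Class E Certificate is held. (j) would limit (i) — the coverage ratio is 13%, below the 15% limit — but (k) sets (j) aside: (k) is engaged — the compliance score is 74 points, meeting the 67 points threshold. (l), which would lift (k), is not engaged — there is no Schedule 2 Notice in force. (b) remains available.
Exception (c) does not apply: the General Approval is not current.
Exception (d) fails — some employees are paid on commission.
Exception (e) is satisfied on its face — a current General Registration is held; a current Small Employer Certificate is held. But applying paragraph (o): (o) operates against (e): a current General Declaration is held. (e) is therefore removed.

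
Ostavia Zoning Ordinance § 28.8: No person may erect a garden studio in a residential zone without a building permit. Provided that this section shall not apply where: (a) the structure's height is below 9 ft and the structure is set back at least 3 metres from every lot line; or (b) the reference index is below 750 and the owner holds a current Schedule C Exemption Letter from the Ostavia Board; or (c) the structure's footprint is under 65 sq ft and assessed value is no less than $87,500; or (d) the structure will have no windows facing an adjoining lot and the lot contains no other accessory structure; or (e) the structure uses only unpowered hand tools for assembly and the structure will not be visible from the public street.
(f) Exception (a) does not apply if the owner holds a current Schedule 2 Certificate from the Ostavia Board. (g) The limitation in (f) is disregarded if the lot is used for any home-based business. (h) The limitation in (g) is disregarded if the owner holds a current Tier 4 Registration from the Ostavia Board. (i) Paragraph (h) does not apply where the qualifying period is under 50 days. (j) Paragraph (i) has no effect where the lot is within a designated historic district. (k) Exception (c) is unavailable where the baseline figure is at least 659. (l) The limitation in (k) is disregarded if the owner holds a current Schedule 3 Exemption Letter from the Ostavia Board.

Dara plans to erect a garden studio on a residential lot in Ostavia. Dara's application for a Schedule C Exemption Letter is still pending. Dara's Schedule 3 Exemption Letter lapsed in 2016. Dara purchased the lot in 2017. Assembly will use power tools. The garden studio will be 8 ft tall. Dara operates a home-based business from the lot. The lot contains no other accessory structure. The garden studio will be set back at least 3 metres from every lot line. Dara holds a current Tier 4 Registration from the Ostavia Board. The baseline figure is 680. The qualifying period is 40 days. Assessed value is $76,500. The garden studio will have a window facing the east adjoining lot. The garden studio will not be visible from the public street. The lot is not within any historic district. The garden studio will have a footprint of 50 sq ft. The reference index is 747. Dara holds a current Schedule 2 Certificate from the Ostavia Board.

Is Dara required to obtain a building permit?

No — exception (a) applies; Dara does not need a building permit.

Exception (a)'s conditions are all satisfied: the structure's height is 8 ft, below the 9 ft limit; the setback is at least 3 m on every side. Applying paragraphs (f)–(j): (f) operates (a current Schedule 2 Certificate is held), but yields to (g): (g) applies — a home-based business operates on the lot. (h) would limit (g) — a current Tier 4 Registration is held — but (i) sets (h) aside: (i) operates — the qualifying period is 40 days, under the 50 days limit. (j), which would lift (i), is not triggered — the lot is not in a historic district. (a) remains available.
Exception (b) fails — the Schedule C Exemption Letter is not current.
Exception (c) requires that assessed value is no less than $87,500; but assessed value is $76,500, short of $87,500, so (c) is unavailable.
Exception (d) does not apply: a window faces an adjoining lot.
Exception (e) fails — assembly uses power tools.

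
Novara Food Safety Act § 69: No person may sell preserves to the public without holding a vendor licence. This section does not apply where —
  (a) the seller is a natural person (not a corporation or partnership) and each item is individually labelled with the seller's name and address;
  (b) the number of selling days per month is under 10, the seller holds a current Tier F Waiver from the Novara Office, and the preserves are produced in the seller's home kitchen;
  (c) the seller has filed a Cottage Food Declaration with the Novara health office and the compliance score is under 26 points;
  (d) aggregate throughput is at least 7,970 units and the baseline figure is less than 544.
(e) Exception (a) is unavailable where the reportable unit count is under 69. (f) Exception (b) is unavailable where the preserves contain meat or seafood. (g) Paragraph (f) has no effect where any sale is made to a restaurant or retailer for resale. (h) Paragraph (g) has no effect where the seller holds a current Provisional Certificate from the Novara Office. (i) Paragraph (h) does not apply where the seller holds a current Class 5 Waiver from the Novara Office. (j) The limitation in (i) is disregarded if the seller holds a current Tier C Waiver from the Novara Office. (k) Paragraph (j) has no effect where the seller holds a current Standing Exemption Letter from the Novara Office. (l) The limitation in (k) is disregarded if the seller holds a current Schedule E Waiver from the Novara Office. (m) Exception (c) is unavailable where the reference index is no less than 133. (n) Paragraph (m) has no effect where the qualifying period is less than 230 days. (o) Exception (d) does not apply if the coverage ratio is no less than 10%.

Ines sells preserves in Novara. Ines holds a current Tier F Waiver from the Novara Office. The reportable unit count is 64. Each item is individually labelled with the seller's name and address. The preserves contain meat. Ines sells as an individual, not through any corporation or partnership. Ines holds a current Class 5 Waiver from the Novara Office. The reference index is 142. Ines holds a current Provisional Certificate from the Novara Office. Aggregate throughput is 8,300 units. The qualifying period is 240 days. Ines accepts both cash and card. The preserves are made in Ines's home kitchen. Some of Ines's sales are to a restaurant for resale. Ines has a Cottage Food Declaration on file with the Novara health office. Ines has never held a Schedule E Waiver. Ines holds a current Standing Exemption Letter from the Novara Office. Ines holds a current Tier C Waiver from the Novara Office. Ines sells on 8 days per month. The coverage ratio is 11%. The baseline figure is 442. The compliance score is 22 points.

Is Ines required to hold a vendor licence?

Exception (a): the seller is a natural person; items are individually labelled — every condition holds. But: (e) operates against (a): the reportable unit count is 64, under the 69 limit. So (a) is unavailable.
Exception (b)'s conditions are all satisfied: the number of selling days per month is 8, under the 10 limit; a current Tier F Waiver is held; the preserves are home-kitchen produced. Applying paragraphs (f)–(l): (f) operates (the preserves contain meat), but is set aside by (g): (g) applies — some sales are to a restaurant for resale. (h) would limit (g) — a current Provisional Certificate is held — but (i) sets (h) aside: (i) operates against (h): a current Class 5 Waiver is held. (j) would limit (i) — a current Tier C Waiver is held — but (k) sets (j) aside: (k) is engaged — a current Standing Exemption Letter is held. (l), which would lift (k), is not engaged — there is no Schedule E Waiver in force. Exception (b) stands.
Exception (c) is satisfied on its face — a Cottage Food Declaration is on file; the compliance score is 22 points, under the 26 points limit. Turning to paragraphs (m)–(n): (m) is engaged — the reference index is 142, meeting the 133 threshold. (n) is not engaged (the qualifying period is 240 days, not less than 230 days), so (m) stands. Exception (c) does not apply.
All of (d)'s requirements are met (aggregate throughput is 8,300 units, meeting the 7,970 units threshold; the baseline figure is 442, less than the 544 limit). Turning to paragraph (o): (o) applies — the coverage ratio is 11%, meeting the 10% threshold. So (d) is unavailable.

No — exception (b) applies; Ines is not required to hold a vendor licence.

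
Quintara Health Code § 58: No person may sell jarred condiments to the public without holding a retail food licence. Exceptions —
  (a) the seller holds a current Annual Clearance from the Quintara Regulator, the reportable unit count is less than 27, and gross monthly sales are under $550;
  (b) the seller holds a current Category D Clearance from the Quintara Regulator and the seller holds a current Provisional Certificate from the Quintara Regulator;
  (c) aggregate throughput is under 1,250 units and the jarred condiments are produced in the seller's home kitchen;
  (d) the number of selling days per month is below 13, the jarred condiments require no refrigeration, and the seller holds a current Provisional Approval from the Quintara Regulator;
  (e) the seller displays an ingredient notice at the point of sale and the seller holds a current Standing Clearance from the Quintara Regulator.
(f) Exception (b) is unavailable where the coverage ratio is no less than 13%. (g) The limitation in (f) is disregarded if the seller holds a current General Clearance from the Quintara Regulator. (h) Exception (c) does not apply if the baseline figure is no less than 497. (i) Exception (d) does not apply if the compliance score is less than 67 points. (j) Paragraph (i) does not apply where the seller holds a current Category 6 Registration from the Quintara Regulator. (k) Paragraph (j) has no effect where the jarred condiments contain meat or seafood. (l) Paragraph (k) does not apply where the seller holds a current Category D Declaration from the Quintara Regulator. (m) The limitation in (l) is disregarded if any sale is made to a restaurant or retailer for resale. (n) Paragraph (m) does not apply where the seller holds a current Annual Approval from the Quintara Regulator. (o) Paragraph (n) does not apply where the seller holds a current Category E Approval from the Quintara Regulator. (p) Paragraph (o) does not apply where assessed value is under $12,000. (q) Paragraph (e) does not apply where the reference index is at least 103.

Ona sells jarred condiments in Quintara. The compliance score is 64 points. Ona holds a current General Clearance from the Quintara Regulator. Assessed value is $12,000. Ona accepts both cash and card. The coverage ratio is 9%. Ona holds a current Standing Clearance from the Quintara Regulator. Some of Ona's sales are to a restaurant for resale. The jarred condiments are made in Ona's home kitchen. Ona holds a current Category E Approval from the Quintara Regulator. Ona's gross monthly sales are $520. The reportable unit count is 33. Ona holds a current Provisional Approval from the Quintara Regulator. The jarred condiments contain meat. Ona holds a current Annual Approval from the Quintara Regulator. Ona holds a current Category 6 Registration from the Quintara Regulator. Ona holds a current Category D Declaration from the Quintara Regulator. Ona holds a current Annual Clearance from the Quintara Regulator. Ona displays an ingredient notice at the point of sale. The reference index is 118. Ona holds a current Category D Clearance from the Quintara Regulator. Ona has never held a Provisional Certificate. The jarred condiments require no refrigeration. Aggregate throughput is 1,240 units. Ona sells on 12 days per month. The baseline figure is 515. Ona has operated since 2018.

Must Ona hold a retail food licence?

Yes — Ona must hold a retail food licence.

Exception (a) requires that the reportable unit count is less than 27; but the reportable unit count is 33, not less than 27, so (a) is unavailable.
Exception (b) does not apply: the Provisional Certificate is not current.
Exception (c): aggregate throughput is 1,240 units, under the 1,250 units limit; the jarred condiments are home-kitchen produced — every condition holds. But: (h) is engaged — the baseline figure is 515, meeting the 497 threshold. So (c) is unavailable.
All of (d)'s requirements are met (the number of selling days per month is 12, below the 13 limit; the jarred condiments are shelf-stable; a current Provisional Approval is held). But: (i) operates against (d): the compliance score is 64 points, less than the 67 points limit. (j) operates (a current Category 6 Registration is held), but is set aside by (k): (k) applies — the jarred condiments contain meat. (l) operates (a current Category D Declaration is held), but is itself disapplied by (m): (m) is triggered — some sales are to a restaurant for resale. (n) applies (a current Annual Approval is held), but yields to (o): (o) applies — a current Category E Approval is held. (p), which would lift (o), is not triggered — assessed value is $12,000, not under $12,000. (d) is therefore removed.
Exception (e) is satisfied on its face — an ingredient notice is displayed; a current Standing Clearance is held. But applying paragraph (q): (q) is triggered — the reference index is 118, meeting the 103 threshold. Exception (e) does not apply.
Every exception is unavailable, so the rule governs.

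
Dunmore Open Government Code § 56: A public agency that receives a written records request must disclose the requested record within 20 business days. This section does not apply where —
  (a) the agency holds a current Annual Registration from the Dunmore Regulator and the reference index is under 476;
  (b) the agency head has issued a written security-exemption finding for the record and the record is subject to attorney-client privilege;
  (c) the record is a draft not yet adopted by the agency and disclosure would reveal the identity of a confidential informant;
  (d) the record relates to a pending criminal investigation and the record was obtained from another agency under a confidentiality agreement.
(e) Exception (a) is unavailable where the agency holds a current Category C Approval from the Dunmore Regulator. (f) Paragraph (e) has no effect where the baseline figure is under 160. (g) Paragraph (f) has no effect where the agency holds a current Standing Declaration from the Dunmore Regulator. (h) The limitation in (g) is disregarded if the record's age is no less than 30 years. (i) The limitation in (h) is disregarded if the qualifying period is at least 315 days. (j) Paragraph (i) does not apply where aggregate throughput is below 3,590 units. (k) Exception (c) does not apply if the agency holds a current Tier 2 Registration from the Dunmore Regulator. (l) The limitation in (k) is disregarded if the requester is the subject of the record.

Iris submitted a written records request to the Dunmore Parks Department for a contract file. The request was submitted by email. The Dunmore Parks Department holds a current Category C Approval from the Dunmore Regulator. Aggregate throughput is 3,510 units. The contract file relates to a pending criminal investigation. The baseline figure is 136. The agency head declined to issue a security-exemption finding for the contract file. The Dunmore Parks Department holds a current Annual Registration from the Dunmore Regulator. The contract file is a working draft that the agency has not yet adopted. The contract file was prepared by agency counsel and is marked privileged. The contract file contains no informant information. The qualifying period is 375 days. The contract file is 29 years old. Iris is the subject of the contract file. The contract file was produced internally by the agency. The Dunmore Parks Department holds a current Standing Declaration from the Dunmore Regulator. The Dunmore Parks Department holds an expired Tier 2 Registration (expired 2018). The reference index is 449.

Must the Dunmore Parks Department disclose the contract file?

Yes — the Dunmore Parks Department must disclose the contract file.

Exception (a)'s conditions are all satisfied: a current Annual Registration is held; the reference index is 449, under the 476 limit. But: (e) operates against (a): a current Category C Approval is held. (f) would limit (e) — the baseline figure is 136, under the 160 limit — but (g) sets (f) aside: (g) operates against (f): a current Standing Declaration is held. (h) is not engaged (the record's age is 29 years, short of 30 years), so (g) stands. Exception (a) does not apply.
Exception (b) requires that the agency head has issued a written security-exemption finding for the record; but the agency head declined to issue a security-exemption finding, so (b) is unavailable.
Exception (c) fails — the contract file contains no informant information.
Exception (d) fails — the contract file was produced internally.
No exception displaces § 56.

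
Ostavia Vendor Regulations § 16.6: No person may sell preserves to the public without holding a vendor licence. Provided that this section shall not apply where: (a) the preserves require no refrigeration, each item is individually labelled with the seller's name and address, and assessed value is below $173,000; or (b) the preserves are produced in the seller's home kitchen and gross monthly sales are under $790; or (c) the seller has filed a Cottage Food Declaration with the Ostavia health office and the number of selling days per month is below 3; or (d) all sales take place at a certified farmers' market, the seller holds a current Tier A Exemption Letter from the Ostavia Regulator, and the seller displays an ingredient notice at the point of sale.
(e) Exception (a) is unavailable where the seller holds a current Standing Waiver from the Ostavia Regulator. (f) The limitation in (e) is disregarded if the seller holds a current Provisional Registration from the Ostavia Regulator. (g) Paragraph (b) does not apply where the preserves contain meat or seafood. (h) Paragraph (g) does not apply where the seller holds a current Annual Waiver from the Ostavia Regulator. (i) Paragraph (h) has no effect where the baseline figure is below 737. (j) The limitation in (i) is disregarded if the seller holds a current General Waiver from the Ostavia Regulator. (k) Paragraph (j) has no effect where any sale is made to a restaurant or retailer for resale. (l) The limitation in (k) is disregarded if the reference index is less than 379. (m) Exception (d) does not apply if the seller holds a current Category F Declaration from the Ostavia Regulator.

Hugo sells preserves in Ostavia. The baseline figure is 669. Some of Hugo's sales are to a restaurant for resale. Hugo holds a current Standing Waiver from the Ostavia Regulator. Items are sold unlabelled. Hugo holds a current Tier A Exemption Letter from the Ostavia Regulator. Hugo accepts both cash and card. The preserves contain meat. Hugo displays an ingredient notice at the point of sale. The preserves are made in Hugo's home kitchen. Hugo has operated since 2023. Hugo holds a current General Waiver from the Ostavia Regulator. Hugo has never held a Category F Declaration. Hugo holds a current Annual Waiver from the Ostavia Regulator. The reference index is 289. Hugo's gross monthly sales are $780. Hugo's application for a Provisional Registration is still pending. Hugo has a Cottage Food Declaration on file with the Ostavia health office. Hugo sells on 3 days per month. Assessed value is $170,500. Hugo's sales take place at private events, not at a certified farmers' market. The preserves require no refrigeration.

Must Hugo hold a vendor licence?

Exception (a) requires that each item is individually labelled with the seller's name and address; but items are sold unlabelled, so (a) is unavailable.
Exception (b): the preserves are home-kitchen produced; gross monthly sales are $780, under the $790 limit — every condition holds. Considering the limiting provisions: (g) would limit (b) — the preserves contain meat — but (h) sets (g) aside: (h) applies — a current Annual Waiver is held. (i) is engaged (the baseline figure is 669, below the 737 limit), but is overridden by (j): (j) operates against (i): a current General Waiver is held. (k) applies (some sales are to a restaurant for resale), but is overridden by (l): (l) operates against (k): the reference index is 289, less than the 379 limit. Exception (b) stands.
Exception (c) requires that the number of selling days per month is below 3; but the number of selling days per month is 3, not below 3, so (c) is unavailable.
Exception (d) fails — sales are at private events, not a certified farmers' market.

No — exception (b) applies; Hugo is not required to hold a vendor licence.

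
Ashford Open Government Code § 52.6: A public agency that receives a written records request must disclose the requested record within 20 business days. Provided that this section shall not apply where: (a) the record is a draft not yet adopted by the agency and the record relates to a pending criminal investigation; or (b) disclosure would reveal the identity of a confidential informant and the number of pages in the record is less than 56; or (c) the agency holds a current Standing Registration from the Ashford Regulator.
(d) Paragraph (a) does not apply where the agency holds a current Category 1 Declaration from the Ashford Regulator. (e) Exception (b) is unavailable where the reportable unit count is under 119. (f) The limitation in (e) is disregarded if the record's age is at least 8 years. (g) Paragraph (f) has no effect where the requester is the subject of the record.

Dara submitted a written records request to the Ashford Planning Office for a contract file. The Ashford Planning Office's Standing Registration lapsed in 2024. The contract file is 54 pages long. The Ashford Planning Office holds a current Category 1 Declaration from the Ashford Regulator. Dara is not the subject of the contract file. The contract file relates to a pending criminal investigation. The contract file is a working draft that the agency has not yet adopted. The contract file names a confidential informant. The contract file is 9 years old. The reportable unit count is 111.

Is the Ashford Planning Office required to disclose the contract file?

No — exception (b) applies; the Ashford Planning Office is not required to disclose the contract file.

Exception (a)'s conditions are all satisfied: the contract file is an unadopted draft; the contract file relates to a pending investigation. However, paragraph (d) must be considered: (d) operates against (a): a current Category 1 Declaration is held. So (a) is unavailable.
All of (b)'s requirements are met (the contract file names a confidential informant; the number of pages in the record is 54, less than the 56 limit). As to paragraphs (e)–(g): (e) operates (the reportable unit count is 111, under the 119 limit), but is set aside by (f): (f) operates against (e): the record's age is 9 years, meeting the 8 years threshold. (g), which would lift (f), is inapplicable — Dara is not the subject of the contract file. Exception (b) stands.
Exception (c) does not apply: there is no Standing Registration in force.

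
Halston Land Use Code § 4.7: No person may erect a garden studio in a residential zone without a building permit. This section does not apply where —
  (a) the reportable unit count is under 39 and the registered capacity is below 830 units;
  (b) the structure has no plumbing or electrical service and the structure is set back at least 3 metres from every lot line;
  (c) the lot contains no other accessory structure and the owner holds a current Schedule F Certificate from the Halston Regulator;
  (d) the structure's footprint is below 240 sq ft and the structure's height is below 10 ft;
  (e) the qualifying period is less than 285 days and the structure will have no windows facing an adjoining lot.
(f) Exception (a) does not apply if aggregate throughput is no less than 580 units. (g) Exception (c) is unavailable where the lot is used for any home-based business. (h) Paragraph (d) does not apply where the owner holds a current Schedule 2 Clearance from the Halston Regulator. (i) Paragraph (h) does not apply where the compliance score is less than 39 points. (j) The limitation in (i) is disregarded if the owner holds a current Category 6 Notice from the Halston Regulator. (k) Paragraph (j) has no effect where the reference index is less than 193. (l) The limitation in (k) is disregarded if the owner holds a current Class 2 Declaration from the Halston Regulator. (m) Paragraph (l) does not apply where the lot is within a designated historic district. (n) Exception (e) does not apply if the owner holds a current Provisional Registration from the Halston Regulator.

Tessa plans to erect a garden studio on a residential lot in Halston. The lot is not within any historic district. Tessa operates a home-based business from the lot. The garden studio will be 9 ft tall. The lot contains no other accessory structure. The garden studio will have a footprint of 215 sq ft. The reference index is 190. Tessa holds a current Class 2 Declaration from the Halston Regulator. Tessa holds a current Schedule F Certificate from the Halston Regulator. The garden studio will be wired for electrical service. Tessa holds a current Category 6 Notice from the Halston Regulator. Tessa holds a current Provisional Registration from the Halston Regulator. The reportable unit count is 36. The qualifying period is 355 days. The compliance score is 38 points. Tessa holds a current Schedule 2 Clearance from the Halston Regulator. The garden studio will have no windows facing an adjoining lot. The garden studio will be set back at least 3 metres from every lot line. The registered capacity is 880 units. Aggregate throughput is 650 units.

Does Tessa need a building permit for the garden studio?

Exception (a) does not apply: the registered capacity is 880 units, not below 830 units.
Exception (b) does not apply: electrical service is planned.
Exception (c) is satisfied on its face — the lot has no other accessory structure; a current Schedule F Certificate is held. Turning to paragraph (g): (g) operates against (c): a home-based business operates on the lot. So (c) is unavailable.
Exception (d)'s conditions are all satisfied: the structure's footprint is 215 sq ft, below the 240 sq ft limit; the structure's height is 9 ft, below the 10 ft limit. Turning to paragraphs (h)–(m): (h) operates against (d): a current Schedule 2 Clearance is held. (i) applies (the compliance score is 38 points, less than the 39 points limit), but is itself disapplied by (j): (j) operates against (i): a current Category 6 Notice is held. (k) would limit (j) — the reference index is 190, less than the 193 limit — but (l) sets (k) aside: (l) operates against (k): a current Class 2 Declaration is held. (m) is not engaged (the lot is not in a historic district), so (l) stands. Exception (d) does not apply.
Exception (e) fails — the qualifying period is 355 days, not less than 285 days.
Every exception is unavailable, so the rule governs.

Yes — Tessa must obtain a building permit.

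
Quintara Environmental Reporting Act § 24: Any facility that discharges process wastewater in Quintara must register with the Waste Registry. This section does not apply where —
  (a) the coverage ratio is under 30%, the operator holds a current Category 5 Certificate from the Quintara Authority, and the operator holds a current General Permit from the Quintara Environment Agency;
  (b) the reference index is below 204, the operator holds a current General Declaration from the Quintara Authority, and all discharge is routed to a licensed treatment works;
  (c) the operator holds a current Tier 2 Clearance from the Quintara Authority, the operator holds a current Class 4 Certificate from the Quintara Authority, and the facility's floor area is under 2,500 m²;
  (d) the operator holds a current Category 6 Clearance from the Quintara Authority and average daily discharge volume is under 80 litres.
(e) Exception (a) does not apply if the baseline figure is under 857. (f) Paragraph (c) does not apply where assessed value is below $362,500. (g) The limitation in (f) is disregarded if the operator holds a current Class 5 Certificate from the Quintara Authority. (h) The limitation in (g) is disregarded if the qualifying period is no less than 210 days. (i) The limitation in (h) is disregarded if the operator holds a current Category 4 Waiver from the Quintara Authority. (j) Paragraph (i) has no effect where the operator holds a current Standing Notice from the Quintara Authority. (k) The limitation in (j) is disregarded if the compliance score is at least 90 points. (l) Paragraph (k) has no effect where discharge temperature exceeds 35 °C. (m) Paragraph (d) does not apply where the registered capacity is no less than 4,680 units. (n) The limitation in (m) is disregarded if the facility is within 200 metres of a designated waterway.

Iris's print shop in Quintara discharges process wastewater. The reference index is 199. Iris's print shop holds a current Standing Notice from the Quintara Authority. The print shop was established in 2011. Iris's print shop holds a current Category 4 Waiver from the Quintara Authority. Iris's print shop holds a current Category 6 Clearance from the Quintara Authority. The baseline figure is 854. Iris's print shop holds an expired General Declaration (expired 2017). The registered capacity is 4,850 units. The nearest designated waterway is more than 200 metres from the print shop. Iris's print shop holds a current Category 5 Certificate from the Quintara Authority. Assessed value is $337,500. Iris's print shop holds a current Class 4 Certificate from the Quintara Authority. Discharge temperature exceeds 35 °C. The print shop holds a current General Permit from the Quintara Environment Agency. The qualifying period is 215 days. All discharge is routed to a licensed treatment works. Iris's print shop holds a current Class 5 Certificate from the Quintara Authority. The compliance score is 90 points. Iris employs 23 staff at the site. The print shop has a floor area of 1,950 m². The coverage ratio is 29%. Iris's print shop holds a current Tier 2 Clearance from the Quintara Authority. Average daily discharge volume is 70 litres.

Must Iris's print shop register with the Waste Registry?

Exception (a): the coverage ratio is 29%, under the 30% limit; a current Category 5 Certificate is held; a current General Permit is held — every condition holds. However, paragraph (e) must be considered: (e) applies — the baseline figure is 854, under the 857 limit. (a) is therefore removed.
Exception (b) does not apply: there is no General Declaration in force.
Exception (c): a current Tier 2 Clearance is held; a current Class 4 Certificate is held; the facility's floor area is 1,950 m², under the 2,500 m² limit — every condition holds. But applying paragraphs (f)–(l): (f) operates — assessed value is $337,500, below the $362,500 limit. (g) would limit (f) — a current Class 5 Certificate is held — but (h) sets (g) aside: (h) operates against (g): the qualifying period is 215 days, meeting the 210 days threshold. (i) would limit (h) — a current Category 4 Waiver is held — but (j) sets (i) aside: (j) applies — a current Standing Notice is held. (k) is engaged (the compliance score is 90 points, meeting the 90 points threshold), but is overridden by (l): (l) is triggered — discharge temperature exceeds 35 °C. Exception (c) does not apply.
Exception (d)'s conditions are all satisfied: a current Category 6 Clearance is held; average daily discharge volume is 70 litres, under the 80 litres limit. But: (m) operates — the registered capacity is 4,850 units, meeting the 4,680 units threshold. (n), which would lift (m), is not triggered — the print shop is more than 200 m from any designated waterway. So (d) is unavailable.
None of the exceptions is available; § 24 applies in full.

Yes — Iris's print shop must register with the Waste Registry.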